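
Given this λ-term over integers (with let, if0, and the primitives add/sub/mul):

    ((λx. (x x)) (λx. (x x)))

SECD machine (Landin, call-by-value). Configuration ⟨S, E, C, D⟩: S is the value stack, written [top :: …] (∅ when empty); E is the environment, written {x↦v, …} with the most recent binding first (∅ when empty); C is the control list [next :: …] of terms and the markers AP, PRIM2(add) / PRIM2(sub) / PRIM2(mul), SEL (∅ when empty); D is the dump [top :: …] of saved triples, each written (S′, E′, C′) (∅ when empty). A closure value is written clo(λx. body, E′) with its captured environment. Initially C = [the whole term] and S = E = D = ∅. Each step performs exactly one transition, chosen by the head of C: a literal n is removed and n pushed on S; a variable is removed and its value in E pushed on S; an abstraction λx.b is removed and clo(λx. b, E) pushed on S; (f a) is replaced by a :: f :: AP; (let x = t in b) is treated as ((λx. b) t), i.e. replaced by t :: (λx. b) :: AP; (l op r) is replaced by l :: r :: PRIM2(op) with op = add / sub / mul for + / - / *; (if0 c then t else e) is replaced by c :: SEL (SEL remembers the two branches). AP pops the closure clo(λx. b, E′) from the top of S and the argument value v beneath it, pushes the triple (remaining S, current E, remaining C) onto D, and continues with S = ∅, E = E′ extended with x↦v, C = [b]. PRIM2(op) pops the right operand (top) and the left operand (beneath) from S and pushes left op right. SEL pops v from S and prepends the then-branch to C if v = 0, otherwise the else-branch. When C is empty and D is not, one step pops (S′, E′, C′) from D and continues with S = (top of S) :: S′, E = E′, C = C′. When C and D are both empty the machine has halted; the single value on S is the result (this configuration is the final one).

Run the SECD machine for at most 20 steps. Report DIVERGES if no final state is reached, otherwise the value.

Answer: DIVERGES (no final state within 20 steps)

Execution trace:
step 0: ⟨S=∅; E=∅; C=[((λx. (x x)) (λx. (x x)))]; D=∅⟩
step 1: ⟨S=∅; E=∅; C=[(λx. (x x)) :: (λx. (x x)) :: AP]; D=∅⟩
step 2: ⟨S=[clo(λx. (x x), ∅)]; E=∅; C=[(λx. (x x)) :: AP]; D=∅⟩
step 3: ⟨S=[clo(λx. (x x), ∅) :: clo(λx. (x x), ∅)]; E=∅; C=[AP]; D=∅⟩
step 4: ⟨S=∅; E={x↦clo(λx. (x x), ∅)}; C=[(x x)]; D=[(∅, ∅, ∅)]⟩
step 5: ⟨S=∅; E={x↦clo(λx. (x x), ∅)}; C=[x :: x :: AP]; D=[(∅, ∅, ∅)]⟩
step 6: ⟨S=[clo(λx. (x x), ∅)]; E={x↦clo(λx. (x x), ∅)}; C=[x :: AP]; D=[(∅, ∅, ∅)]⟩
step 7: ⟨S=[clo(λx. (x x), ∅) :: clo(λx. (x x), ∅)]; E={x↦clo(λx. (x x), ∅)}; C=[AP]; D=[(∅, ∅, ∅)]⟩
step 8: ⟨S=∅; E={x↦clo(λx. (x x), ∅)}; C=[(x x)]; D=[(∅, {x↦clo(λx. (x x), ∅)}, ∅) :: (∅, ∅, ∅)]⟩
step 9: ⟨S=∅; E={x↦clo(λx. (x x), ∅)}; C=[x :: x :: AP]; D=[(∅, {x↦clo(λx. (x x), ∅)}, ∅) :: (∅, ∅, ∅)]⟩
step 10: ⟨S=[clo(λx. (x x), ∅)]; E={x↦clo(λx. (x x), ∅)}; C=[x :: AP]; D=[(∅, {x↦clo(λx. (x x), ∅)}, ∅) :: (∅, ∅, ∅)]⟩
step 11: ⟨S=[clo(λx. (x x), ∅) :: clo(λx. (x x), ∅)]; E={x↦clo(λx. (x x), ∅)}; C=[AP]; D=[(∅, {x↦clo(λx. (x x), ∅)}, ∅) :: (∅, ∅, ∅)]⟩
step 12: ⟨S=∅; E={x↦clo(λx. (x x), ∅)}; C=[(x x)]; D=[(∅, {x↦clo(λx. (x x), ∅)}, ∅) :: (∅, {x↦clo(λx. (x x), ∅)}, ∅) :: (∅, ∅, ∅)]⟩
step 13: ⟨S=∅; E={x↦clo(λx. (x x), ∅)}; C=[x :: x :: AP]; D=[(∅, {x↦clo(λx. (x x), ∅)}, ∅) :: (∅, {x↦clo(λx. (x x), ∅)}, ∅) :: (∅, ∅, ∅)]⟩
step 14: ⟨S=[clo(λx. (x x), ∅)]; E={x↦clo(λx. (x x), ∅)}; C=[x :: AP]; D=[(∅, {x↦clo(λx. (x x), ∅)}, ∅) :: (∅, {x↦clo(λx. (x x), ∅)}, ∅) :: (∅, ∅, ∅)]⟩
step 15: ⟨S=[clo(λx. (x x), ∅) :: clo(λx. (x x), ∅)]; E={x↦clo(λx. (x x), ∅)}; C=[AP]; D=[(∅, {x↦clo(λx. (x x), ∅)}, ∅) :: (∅, {x↦clo(λx. (x x), ∅)}, ∅) :: (∅, ∅, ∅)]⟩
step 16: ⟨S=∅; E={x↦clo(λx. (x x), ∅)}; C=[(x x)]; D=[(∅, {x↦clo(λx. (x x), ∅)}, ∅) :: (∅, {x↦clo(λx. (x x), ∅)}, ∅) :: (∅, {x↦clo(λx. (x x), ∅)}, ∅) :: (∅, ∅, ∅)]⟩
step 17: ⟨S=∅; E={x↦clo(λx. (x x), ∅)}; C=[x :: x :: AP]; D=[(∅, {x↦clo(λx. (x x), ∅)}, ∅) :: (∅, {x↦clo(λx. (x x), ∅)}, ∅) :: (∅, {x↦clo(λx. (x x), ∅)}, ∅) :: (∅, ∅, ∅)]⟩
step 18: ⟨S=[clo(λx. (x x), ∅)]; E={x↦clo(λx. (x x), ∅)}; C=[x :: AP]; D=[(∅, {x↦clo(λx. (x x), ∅)}, ∅) :: (∅, {x↦clo(λx. (x x), ∅)}, ∅) :: (∅, {x↦clo(λx. (x x), ∅)}, ∅) :: (∅, ∅, ∅)]⟩
step 19: ⟨S=[clo(λx. (x x), ∅) :: clo(λx. (x x), ∅)]; E={x↦clo(λx. (x x), ∅)}; C=[AP]; D=[(∅, {x↦clo(λx. (x x), ∅)}, ∅) :: (∅, {x↦clo(λx. (x x), ∅)}, ∅) :: (∅, {x↦clo(λx. (x x), ∅)}, ∅) :: (∅, ∅, ∅)]⟩
step 20: ⟨S=∅; E={x↦clo(λx. (x x), ∅)}; C=[(x x)]; D=[(∅, {x↦clo(λx. (x x), ∅)}, ∅) :: (∅, {x↦clo(λx. (x x), ∅)}, ∅) :: (∅, {x↦clo(λx. (x x), ∅)}, ∅) :: (∅, {x↦clo(λx. (x x), ∅)}, ∅) :: (∅, ∅, ∅)]⟩
→ 20 transitions taken and the configuration is still not final: no result within 20 steps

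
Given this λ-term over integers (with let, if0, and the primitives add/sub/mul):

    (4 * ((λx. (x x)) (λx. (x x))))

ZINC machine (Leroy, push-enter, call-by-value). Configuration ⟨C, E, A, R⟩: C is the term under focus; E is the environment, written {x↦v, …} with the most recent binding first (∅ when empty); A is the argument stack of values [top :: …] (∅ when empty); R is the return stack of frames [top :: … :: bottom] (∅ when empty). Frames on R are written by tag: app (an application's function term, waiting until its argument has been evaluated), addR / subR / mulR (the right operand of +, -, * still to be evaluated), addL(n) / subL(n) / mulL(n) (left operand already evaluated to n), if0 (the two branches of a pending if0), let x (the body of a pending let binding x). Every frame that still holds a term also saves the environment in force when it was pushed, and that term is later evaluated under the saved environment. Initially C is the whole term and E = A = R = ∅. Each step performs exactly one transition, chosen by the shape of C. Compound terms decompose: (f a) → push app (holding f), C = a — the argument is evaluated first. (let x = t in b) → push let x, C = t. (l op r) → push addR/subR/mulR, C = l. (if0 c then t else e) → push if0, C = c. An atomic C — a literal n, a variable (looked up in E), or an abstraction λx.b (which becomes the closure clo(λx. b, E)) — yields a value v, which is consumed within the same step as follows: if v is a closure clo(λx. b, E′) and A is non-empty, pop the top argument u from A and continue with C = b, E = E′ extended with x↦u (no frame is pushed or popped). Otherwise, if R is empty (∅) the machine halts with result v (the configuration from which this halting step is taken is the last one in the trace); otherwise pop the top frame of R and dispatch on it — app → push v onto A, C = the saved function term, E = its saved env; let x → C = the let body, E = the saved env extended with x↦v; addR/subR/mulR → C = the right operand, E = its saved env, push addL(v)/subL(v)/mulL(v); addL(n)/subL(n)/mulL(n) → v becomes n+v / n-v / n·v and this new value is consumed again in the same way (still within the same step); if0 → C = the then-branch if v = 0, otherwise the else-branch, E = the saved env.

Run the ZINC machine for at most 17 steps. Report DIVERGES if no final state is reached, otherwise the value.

Answer: DIVERGES (no final state within 17 steps)

Machine steps:
[0] <C=(4 * ((λx. (x x)) (λx. (x x)))), E=∅, A=∅, R=∅>
[1] <C=4, E=∅, A=∅, R=[mulR]>
[2] <C=((λx. (x x)) (λx. (x x))), E=∅, A=∅, R=[mulL(4)]>
[3] <C=(λx. (x x)), E=∅, A=∅, R=[app :: mulL(4)]>
[4] <C=(λx. (x x)), E=∅, A=[clo(λx. (x x), ∅)], R=[mulL(4)]>
[5] <C=(x x), E={x↦clo(λx. (x x), ∅)}, A=∅, R=[mulL(4)]>
[6] <C=x, E={x↦clo(λx. (x x), ∅)}, A=∅, R=[app :: mulL(4)]>
[7] <C=x, E={x↦clo(λx. (x x), ∅)}, A=[clo(λx. (x x), ∅)], R=[mulL(4)]>
… configuration repeats with period 3 (steps 5–7 recur indefinitely) …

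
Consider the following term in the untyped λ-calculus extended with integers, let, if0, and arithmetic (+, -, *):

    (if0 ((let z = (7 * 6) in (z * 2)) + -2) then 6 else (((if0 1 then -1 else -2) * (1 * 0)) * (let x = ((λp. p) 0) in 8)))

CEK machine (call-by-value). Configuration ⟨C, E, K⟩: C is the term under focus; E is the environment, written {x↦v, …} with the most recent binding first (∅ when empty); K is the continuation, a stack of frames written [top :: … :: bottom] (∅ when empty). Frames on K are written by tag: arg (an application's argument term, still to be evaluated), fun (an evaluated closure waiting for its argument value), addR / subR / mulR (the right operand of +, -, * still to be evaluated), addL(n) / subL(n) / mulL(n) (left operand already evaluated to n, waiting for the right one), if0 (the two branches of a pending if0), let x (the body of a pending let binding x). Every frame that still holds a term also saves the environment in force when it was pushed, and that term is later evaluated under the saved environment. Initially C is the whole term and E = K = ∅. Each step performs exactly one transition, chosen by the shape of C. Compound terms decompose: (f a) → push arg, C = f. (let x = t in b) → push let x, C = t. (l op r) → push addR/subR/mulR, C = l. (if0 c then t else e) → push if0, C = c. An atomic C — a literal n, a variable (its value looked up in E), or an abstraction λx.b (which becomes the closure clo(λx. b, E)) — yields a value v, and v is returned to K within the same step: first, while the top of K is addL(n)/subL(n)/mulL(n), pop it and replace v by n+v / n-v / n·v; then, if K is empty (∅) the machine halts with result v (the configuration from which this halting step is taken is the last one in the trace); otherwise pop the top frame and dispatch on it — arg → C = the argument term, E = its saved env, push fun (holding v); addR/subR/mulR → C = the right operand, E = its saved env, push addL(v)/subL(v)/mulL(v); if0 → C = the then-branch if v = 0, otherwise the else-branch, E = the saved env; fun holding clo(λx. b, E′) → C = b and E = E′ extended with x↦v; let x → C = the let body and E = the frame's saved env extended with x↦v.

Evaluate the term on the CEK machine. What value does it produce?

step 0: <C=(if0 ((let z = (7 * 6) in (z * 2)) + -2) then 6 else (((if0 1 then -1 else -2) * (1 * 0)) * (let x = ((λp. p) 0) in 8))), E=∅, K=∅>
step 1: <C=((let z = (7 * 6) in (z * 2)) + -2), E=∅, K=[if0]>
step 2: <C=(let z = (7 * 6) in (z * 2)), E=∅, K=[addR :: if0]>
step 3: <C=(7 * 6), E=∅, K=[let z :: addR :: if0]>
step 4: <C=7, E=∅, K=[mulR :: let z :: addR :: if0]>
step 5: <C=6, E=∅, K=[mulL(7) :: let z :: addR :: if0]>
step 6: <C=(z * 2), E={z↦42}, K=[addR :: if0]>
step 7: <C=z, E={z↦42}, K=[mulR :: addR :: if0]>
step 8: <C=2, E={z↦42}, K=[mulL(42) :: addR :: if0]>
step 9: <C=-2, E=∅, K=[addL(84) :: if0]>
step 10: <C=(((if0 1 then -1 else -2) * (1 * 0)) * (let x = ((λp. p) 0) in 8)), E=∅, K=∅>
step 11: <C=((if0 1 then -1 else -2) * (1 * 0)), E=∅, K=[mulR]>
step 12: <C=(if0 1 then -1 else -2), E=∅, K=[mulR :: mulR]>
step 13: <C=1, E=∅, K=[if0 :: mulR :: mulR]>
step 14: <C=-2, E=∅, K=[mulR :: mulR]>
step 15: <C=(1 * 0), E=∅, K=[mulL(-2) :: mulR]>
step 16: <C=1, E=∅, K=[mulR :: mulL(-2) :: mulR]>
step 17: <C=0, E=∅, K=[mulL(1) :: mulL(-2) :: mulR]>
step 18: <C=(let x = ((λp. p) 0) in 8), E=∅, K=[mulL(0)]>
step 19: <C=((λp. p) 0), E=∅, K=[let x :: mulL(0)]>
step 20: <C=(λp. p), E=∅, K=[arg :: let x :: mulL(0)]>
step 21: <C=0, E=∅, K=[fun :: let x :: mulL(0)]>
step 22: <C=p, E={p↦0}, K=[let x :: mulL(0)]>
step 23: <C=8, E={x↦0}, K=[mulL(0)]>
→ final value 0

Answer: 0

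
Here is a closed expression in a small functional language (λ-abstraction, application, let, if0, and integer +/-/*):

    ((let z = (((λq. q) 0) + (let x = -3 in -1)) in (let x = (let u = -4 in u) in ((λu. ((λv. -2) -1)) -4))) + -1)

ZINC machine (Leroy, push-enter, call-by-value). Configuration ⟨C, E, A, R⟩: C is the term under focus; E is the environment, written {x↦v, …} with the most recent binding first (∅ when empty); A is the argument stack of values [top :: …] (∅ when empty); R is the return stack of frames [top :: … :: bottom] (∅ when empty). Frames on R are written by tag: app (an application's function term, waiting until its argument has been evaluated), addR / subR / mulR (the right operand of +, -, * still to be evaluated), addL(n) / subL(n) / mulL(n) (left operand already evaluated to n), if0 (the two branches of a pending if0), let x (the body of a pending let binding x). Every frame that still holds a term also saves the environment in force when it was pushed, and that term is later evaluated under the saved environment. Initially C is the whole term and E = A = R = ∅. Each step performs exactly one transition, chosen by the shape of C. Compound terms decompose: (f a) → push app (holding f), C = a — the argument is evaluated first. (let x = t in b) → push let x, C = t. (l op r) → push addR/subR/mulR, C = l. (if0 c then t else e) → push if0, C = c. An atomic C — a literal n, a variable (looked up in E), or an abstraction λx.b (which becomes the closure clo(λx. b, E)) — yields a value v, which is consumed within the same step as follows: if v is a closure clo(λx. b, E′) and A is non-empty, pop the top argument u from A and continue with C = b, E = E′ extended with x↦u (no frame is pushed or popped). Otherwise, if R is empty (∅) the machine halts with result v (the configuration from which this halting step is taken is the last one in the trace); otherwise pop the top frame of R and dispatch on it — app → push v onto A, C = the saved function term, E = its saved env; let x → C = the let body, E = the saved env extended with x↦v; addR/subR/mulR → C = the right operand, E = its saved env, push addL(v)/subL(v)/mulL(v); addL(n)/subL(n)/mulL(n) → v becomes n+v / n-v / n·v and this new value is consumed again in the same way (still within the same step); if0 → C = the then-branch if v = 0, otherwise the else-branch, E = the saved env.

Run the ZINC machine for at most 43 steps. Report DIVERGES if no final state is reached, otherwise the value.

step 0: [C=((let z = (((λq. q) 0) + (let x = -3 in -1)) in (let x = (let u = -4 in u) in ((λu. ((λv. -2) -1)) -4))) + -1) | E=∅ | A=∅ | R=∅]
step 1: [C=(let z = (((λq. q) 0) + (let x = -3 in -1)) in (let x = (let u = -4 in u) in ((λu. ((λv. -2) -1)) -4))) | E=∅ | A=∅ | R=[addR]]
step 2: [C=(((λq. q) 0) + (let x = -3 in -1)) | E=∅ | A=∅ | R=[let z :: addR]]
step 3: [C=((λq. q) 0) | E=∅ | A=∅ | R=[addR :: let z :: addR]]
step 4: [C=0 | E=∅ | A=∅ | R=[app :: addR :: let z :: addR]]
step 5: [C=(λq. q) | E=∅ | A=[0] | R=[addR :: let z :: addR]]
step 6: [C=q | E={q↦0} | A=∅ | R=[addR :: let z :: addR]]
step 7: [C=(let x = -3 in -1) | E=∅ | A=∅ | R=[addL(0) :: let z :: addR]]
step 8: [C=-3 | E=∅ | A=∅ | R=[let x :: addL(0) :: let z :: addR]]
step 9: [C=-1 | E={x↦-3} | A=∅ | R=[addL(0) :: let z :: addR]]
step 10: [C=(let x = (let u = -4 in u) in ((λu. ((λv. -2) -1)) -4)) | E={z↦-1} | A=∅ | R=[addR]]
step 11: [C=(let u = -4 in u) | E={z↦-1} | A=∅ | R=[let x :: addR]]
step 12: [C=-4 | E={z↦-1} | A=∅ | R=[let u :: let x :: addR]]
step 13: [C=u | E={u↦-4, z↦-1} | A=∅ | R=[let x :: addR]]
step 14: [C=((λu. ((λv. -2) -1)) -4) | E={x↦-4, z↦-1} | A=∅ | R=[addR]]
step 15: [C=-4 | E={x↦-4, z↦-1} | A=∅ | R=[app :: addR]]
step 16: [C=(λu. ((λv. -2) -1)) | E={x↦-4, z↦-1} | A=[-4] | R=[addR]]
step 17: [C=((λv. -2) -1) | E={u↦-4, x↦-4, z↦-1} | A=∅ | R=[addR]]
step 18: [C=-1 | E={u↦-4, x↦-4, z↦-1} | A=∅ | R=[app :: addR]]
step 19: [C=(λv. -2) | E={u↦-4, x↦-4, z↦-1} | A=[-1] | R=[addR]]
step 20: [C=-2 | E={v↦-1, u↦-4, x↦-4, z↦-1} | A=∅ | R=[addR]]
step 21: [C=-1 | E=∅ | A=∅ | R=[addL(-2)]]
→ final value -3

Answer: -3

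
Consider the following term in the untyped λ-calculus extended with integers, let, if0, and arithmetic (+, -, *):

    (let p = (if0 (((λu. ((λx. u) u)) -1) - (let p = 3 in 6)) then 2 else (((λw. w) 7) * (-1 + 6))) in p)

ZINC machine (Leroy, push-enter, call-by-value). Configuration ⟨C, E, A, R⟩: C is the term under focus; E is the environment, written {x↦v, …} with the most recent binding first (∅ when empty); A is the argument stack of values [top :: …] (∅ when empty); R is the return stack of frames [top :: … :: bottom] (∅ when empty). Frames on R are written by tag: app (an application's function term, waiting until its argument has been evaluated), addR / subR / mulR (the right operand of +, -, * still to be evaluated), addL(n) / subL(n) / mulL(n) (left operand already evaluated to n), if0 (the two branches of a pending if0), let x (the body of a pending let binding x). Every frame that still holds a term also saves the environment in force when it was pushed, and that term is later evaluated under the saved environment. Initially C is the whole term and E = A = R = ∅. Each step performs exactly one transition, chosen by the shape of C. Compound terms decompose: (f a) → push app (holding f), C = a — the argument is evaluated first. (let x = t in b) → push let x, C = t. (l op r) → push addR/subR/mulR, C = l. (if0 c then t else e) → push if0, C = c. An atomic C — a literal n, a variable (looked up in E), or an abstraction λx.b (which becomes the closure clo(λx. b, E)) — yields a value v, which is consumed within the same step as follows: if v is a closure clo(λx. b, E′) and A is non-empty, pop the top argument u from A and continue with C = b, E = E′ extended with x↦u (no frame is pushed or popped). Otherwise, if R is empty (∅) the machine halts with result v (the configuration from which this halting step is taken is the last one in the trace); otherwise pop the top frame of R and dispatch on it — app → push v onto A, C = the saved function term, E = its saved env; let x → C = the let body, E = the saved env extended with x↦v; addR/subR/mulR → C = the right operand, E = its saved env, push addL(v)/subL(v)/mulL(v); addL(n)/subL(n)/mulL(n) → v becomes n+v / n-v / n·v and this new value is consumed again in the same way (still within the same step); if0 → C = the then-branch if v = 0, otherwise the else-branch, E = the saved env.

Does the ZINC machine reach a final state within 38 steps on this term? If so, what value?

Answer: 35

Execution trace:
0. <C=(let p = (if0 (((λu. ((λx. u) u)) -1) - (let p = 3 in 6)) then 2 else (((λw. w) 7) * (-1 + 6))) in p), E=∅, A=∅, R=∅>
1. <C=(if0 (((λu. ((λx. u) u)) -1) - (let p = 3 in 6)) then 2 else (((λw. w) 7) * (-1 + 6))), E=∅, A=∅, R=[let p]>
2. <C=(((λu. ((λx. u) u)) -1) - (let p = 3 in 6)), E=∅, A=∅, R=[if0 :: let p]>
3. <C=((λu. ((λx. u) u)) -1), E=∅, A=∅, R=[subR :: if0 :: let p]>
4. <C=-1, E=∅, A=∅, R=[app :: subR :: if0 :: let p]>
5. <C=(λu. ((λx. u) u)), E=∅, A=[-1], R=[subR :: if0 :: let p]>
6. <C=((λx. u) u), E={u↦-1}, A=∅, R=[subR :: if0 :: let p]>
7. <C=u, E={u↦-1}, A=∅, R=[app :: subR :: if0 :: let p]>
8. <C=(λx. u), E={u↦-1}, A=[-1], R=[subR :: if0 :: let p]>
9. <C=u, E={x↦-1, u↦-1}, A=∅, R=[subR :: if0 :: let p]>
10. <C=(let p = 3 in 6), E=∅, A=∅, R=[subL(-1) :: if0 :: let p]>
11. <C=3, E=∅, A=∅, R=[let p :: subL(-1) :: if0 :: let p]>
12. <C=6, E={p↦3}, A=∅, R=[subL(-1) :: if0 :: let p]>
13. <C=(((λw. w) 7) * (-1 + 6)), E=∅, A=∅, R=[let p]>
14. <C=((λw. w) 7), E=∅, A=∅, R=[mulR :: let p]>
15. <C=7, E=∅, A=∅, R=[app :: mulR :: let p]>
16. <C=(λw. w), E=∅, A=[7], R=[mulR :: let p]>
17. <C=w, E={w↦7}, A=∅, R=[mulR :: let p]>
18. <C=(-1 + 6), E=∅, A=∅, R=[mulL(7) :: let p]>
19. <C=-1, E=∅, A=∅, R=[addR :: mulL(7) :: let p]>
20. <C=6, E=∅, A=∅, R=[addL(-1) :: mulL(7) :: let p]>
21. <C=p, E={p↦35}, A=∅, R=∅>
→ final value 35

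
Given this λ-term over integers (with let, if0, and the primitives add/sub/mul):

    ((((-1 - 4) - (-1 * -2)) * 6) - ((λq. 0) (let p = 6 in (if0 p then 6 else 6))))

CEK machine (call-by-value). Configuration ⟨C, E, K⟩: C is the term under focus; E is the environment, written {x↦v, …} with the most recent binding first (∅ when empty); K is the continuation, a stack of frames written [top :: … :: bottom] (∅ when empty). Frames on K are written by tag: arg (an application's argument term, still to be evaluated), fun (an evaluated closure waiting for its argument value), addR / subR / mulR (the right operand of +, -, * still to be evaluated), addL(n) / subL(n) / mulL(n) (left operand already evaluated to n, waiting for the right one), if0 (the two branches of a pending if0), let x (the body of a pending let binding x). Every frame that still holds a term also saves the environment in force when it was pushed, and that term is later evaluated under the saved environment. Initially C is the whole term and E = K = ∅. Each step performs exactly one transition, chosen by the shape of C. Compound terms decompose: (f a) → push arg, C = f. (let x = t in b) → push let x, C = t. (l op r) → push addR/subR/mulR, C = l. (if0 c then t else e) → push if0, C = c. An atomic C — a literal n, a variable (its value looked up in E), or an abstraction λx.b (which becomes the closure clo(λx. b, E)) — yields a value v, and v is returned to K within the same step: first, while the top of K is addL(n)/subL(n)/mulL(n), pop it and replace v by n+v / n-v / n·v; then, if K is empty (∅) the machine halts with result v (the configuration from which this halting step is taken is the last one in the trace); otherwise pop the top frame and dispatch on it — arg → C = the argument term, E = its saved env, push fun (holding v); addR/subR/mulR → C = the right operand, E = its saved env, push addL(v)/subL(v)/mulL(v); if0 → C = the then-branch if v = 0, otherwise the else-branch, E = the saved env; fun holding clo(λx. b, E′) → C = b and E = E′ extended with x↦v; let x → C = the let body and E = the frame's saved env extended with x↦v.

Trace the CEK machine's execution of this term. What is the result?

t=0: [C=((((-1 - 4) - (-1 * -2)) * 6) - ((λq. 0) (let p = 6 in (if0 p then 6 else 6)))) | E=∅ | K=∅]
t=1: [C=(((-1 - 4) - (-1 * -2)) * 6) | E=∅ | K=[subR]]
t=2: [C=((-1 - 4) - (-1 * -2)) | E=∅ | K=[mulR :: subR]]
t=3: [C=(-1 - 4) | E=∅ | K=[subR :: mulR :: subR]]
t=4: [C=-1 | E=∅ | K=[subR :: subR :: mulR :: subR]]
t=5: [C=4 | E=∅ | K=[subL(-1) :: subR :: mulR :: subR]]
t=6: [C=(-1 * -2) | E=∅ | K=[subL(-5) :: mulR :: subR]]
t=7: [C=-1 | E=∅ | K=[mulR :: subL(-5) :: mulR :: subR]]
t=8: [C=-2 | E=∅ | K=[mulL(-1) :: subL(-5) :: mulR :: subR]]
t=9: [C=6 | E=∅ | K=[mulL(-7) :: subR]]
t=10: [C=((λq. 0) (let p = 6 in (if0 p then 6 else 6))) | E=∅ | K=[subL(-42)]]
t=11: [C=(λq. 0) | E=∅ | K=[arg :: subL(-42)]]
t=12: [C=(let p = 6 in (if0 p then 6 else 6)) | E=∅ | K=[fun :: subL(-42)]]
t=13: [C=6 | E=∅ | K=[let p :: fun :: subL(-42)]]
t=14: [C=(if0 p then 6 else 6) | E={p↦6} | K=[fun :: subL(-42)]]
t=15: [C=p | E={p↦6} | K=[if0 :: fun :: subL(-42)]]
t=16: [C=6 | E={p↦6} | K=[fun :: subL(-42)]]
t=17: [C=0 | E={q↦6} | K=[subL(-42)]]
→ final value -42

Answer: -42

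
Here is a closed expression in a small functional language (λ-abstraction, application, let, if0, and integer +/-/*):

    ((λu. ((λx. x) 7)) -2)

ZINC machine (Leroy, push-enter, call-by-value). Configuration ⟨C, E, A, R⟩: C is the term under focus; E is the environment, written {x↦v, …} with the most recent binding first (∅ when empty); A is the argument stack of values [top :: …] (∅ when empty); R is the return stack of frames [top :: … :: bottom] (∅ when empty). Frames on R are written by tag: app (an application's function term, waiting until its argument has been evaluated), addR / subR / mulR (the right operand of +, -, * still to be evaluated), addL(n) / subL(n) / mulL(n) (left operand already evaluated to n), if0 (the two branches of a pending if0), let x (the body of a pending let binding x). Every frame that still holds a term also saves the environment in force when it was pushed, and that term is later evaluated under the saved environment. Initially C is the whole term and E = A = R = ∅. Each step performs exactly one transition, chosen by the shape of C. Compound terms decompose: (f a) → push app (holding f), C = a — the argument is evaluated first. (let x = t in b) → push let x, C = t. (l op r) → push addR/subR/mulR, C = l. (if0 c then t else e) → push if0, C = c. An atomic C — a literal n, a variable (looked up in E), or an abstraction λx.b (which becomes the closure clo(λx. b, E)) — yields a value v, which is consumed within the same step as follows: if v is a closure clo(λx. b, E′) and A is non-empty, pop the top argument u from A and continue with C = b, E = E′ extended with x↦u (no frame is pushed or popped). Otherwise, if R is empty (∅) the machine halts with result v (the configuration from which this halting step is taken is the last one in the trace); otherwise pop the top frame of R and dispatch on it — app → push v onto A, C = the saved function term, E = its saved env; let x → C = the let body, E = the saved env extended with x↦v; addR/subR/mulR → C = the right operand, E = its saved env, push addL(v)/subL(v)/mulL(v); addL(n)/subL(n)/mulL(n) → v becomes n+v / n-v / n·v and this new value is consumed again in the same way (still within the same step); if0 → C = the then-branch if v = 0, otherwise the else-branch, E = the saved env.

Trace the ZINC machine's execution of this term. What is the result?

Answer: 7

Derivation:
[0] ⟨C=((λu. ((λx. x) 7)) -2); E=∅; A=∅; R=∅⟩
[1] ⟨C=-2; E=∅; A=∅; R=[app]⟩
[2] ⟨C=(λu. ((λx. x) 7)); E=∅; A=[-2]; R=∅⟩
[3] ⟨C=((λx. x) 7); E={u↦-2}; A=∅; R=∅⟩
[4] ⟨C=7; E={u↦-2}; A=∅; R=[app]⟩
[5] ⟨C=(λx. x); E={u↦-2}; A=[7]; R=∅⟩
[6] ⟨C=x; E={x↦7, u↦-2}; A=∅; R=∅⟩
→ final value 7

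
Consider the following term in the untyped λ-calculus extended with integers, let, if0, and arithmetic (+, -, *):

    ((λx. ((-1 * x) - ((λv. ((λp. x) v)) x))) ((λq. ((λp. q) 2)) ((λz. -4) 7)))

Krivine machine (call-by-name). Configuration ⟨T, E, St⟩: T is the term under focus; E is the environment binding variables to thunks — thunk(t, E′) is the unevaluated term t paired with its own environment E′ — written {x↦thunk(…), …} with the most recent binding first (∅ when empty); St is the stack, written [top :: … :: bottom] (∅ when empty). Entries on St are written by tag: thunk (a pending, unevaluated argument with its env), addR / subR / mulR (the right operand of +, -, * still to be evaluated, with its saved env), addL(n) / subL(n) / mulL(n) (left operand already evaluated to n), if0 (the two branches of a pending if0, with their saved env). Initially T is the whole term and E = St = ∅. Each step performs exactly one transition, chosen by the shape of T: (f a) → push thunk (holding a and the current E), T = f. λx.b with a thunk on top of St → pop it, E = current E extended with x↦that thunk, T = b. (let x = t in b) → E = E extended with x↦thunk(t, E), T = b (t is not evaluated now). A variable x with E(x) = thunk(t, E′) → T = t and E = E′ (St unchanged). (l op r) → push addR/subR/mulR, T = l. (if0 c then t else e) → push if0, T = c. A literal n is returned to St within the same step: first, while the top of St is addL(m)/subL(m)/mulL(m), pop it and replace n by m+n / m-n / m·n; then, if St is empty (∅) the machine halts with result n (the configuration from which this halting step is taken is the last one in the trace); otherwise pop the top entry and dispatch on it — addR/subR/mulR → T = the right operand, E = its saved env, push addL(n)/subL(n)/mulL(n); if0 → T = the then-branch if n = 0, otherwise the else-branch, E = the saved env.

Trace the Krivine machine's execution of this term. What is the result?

t=0: ⟨T=((λx. ((-1 * x) - ((λv. ((λp. x) v)) x))) ((λq. ((λp. q) 2)) ((λz. -4) 7))); E=∅; St=∅⟩
t=1: ⟨T=(λx. ((-1 * x) - ((λv. ((λp. x) v)) x))); E=∅; St=[thunk]⟩
t=2: ⟨T=((-1 * x) - ((λv. ((λp. x) v)) x)); E={x↦thunk(((λq. ((λp. q) 2)) ((λz. -4) 7)), ∅)}; St=∅⟩
t=3: ⟨T=(-1 * x); E={x↦thunk(((λq. ((λp. q) 2)) ((λz. -4) 7)), ∅)}; St=[subR]⟩
t=4: ⟨T=-1; E={x↦thunk(((λq. ((λp. q) 2)) ((λz. -4) 7)), ∅)}; St=[mulR :: subR]⟩
t=5: ⟨T=x; E={x↦thunk(((λq. ((λp. q) 2)) ((λz. -4) 7)), ∅)}; St=[mulL(-1) :: subR]⟩
t=6: ⟨T=((λq. ((λp. q) 2)) ((λz. -4) 7)); E=∅; St=[mulL(-1) :: subR]⟩
t=7: ⟨T=(λq. ((λp. q) 2)); E=∅; St=[thunk :: mulL(-1) :: subR]⟩
t=8: ⟨T=((λp. q) 2); E={q↦thunk(((λz. -4) 7), ∅)}; St=[mulL(-1) :: subR]⟩
t=9: ⟨T=(λp. q); E={q↦thunk(((λz. -4) 7), ∅)}; St=[thunk :: mulL(-1) :: subR]⟩
t=10: ⟨T=q; E={p↦thunk(2, {q↦thunk(((λz. -4) 7), ∅)}), q↦thunk(((λz. -4) 7), ∅)}; St=[mulL(-1) :: subR]⟩
t=11: ⟨T=((λz. -4) 7); E=∅; St=[mulL(-1) :: subR]⟩
t=12: ⟨T=(λz. -4); E=∅; St=[thunk :: mulL(-1) :: subR]⟩
t=13: ⟨T=-4; E={z↦thunk(7, ∅)}; St=[mulL(-1) :: subR]⟩
t=14: ⟨T=((λv. ((λp. x) v)) x); E={x↦thunk(((λq. ((λp. q) 2)) ((λz. -4) 7)), ∅)}; St=[subL(4)]⟩
t=15: ⟨T=(λv. ((λp. x) v)); E={x↦thunk(((λq. ((λp. q) 2)) ((λz. -4) 7)), ∅)}; St=[thunk :: subL(4)]⟩
t=16: ⟨T=((λp. x) v); E={v↦thunk(x, {x↦thunk(((λq. ((λp. q) 2)) ((λz. -4) 7)), ∅)}), x↦thunk(((λq. ((λp. q) 2)) ((λz. -4) 7)), ∅)}; St=[subL(4)]⟩
t=17: ⟨T=(λp. x); E={v↦thunk(x, {x↦thunk(((λq. ((λp. q) 2)) ((λz. -4) 7)), ∅)}), x↦thunk(((λq. ((λp. q) 2)) ((λz. -4) 7)), ∅)}; St=[thunk :: subL(4)]⟩
t=18: ⟨T=x; E={p↦thunk(v, {v↦thunk(x, {x↦thunk(((λq. ((λp. q) 2)) ((λz. -4) 7)), ∅)}), x↦thunk(((λq. ((λp. q) 2)) ((λz. -4) 7)), ∅)}), v↦thunk(x, {x↦thunk(((λq. ((λp. q) 2)) ((λz. -4) 7)), ∅)}), x↦thunk(((λq. ((λp. q) 2)) ((λz. -4) 7)), ∅)}; St=[subL(4)]⟩
t=19: ⟨T=((λq. ((λp. q) 2)) ((λz. -4) 7)); E=∅; St=[subL(4)]⟩
t=20: ⟨T=(λq. ((λp. q) 2)); E=∅; St=[thunk :: subL(4)]⟩
t=21: ⟨T=((λp. q) 2); E={q↦thunk(((λz. -4) 7), ∅)}; St=[subL(4)]⟩
t=22: ⟨T=(λp. q); E={q↦thunk(((λz. -4) 7), ∅)}; St=[thunk :: subL(4)]⟩
t=23: ⟨T=q; E={p↦thunk(2, {q↦thunk(((λz. -4) 7), ∅)}), q↦thunk(((λz. -4) 7), ∅)}; St=[subL(4)]⟩
t=24: ⟨T=((λz. -4) 7); E=∅; St=[subL(4)]⟩
t=25: ⟨T=(λz. -4); E=∅; St=[thunk :: subL(4)]⟩
t=26: ⟨T=-4; E={z↦thunk(7, ∅)}; St=[subL(4)]⟩
→ final value 8

Answer: 8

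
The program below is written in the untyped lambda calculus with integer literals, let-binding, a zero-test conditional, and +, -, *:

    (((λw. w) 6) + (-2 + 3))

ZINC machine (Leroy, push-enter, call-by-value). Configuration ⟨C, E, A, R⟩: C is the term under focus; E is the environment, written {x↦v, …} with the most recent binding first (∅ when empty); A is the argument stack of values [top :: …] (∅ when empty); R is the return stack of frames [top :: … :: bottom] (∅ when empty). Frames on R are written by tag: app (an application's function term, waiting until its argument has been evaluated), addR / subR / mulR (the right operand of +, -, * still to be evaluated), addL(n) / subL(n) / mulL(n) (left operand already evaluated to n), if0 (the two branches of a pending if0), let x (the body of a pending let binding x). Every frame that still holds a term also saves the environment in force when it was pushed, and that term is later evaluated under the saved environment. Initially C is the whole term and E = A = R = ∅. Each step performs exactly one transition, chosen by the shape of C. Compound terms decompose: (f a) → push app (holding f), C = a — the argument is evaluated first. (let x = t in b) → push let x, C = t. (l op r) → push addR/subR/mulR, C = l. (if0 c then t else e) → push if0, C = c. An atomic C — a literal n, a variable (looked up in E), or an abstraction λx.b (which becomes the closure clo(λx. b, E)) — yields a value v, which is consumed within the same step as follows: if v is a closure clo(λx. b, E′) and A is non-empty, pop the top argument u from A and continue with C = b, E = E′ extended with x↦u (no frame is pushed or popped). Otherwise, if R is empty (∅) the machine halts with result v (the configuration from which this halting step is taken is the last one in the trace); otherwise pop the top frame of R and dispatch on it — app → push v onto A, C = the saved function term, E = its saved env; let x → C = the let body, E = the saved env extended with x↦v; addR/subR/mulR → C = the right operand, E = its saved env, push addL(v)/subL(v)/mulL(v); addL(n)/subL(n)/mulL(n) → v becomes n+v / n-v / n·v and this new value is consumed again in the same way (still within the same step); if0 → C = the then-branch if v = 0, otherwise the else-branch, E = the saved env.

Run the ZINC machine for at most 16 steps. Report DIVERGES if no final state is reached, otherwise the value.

0. ⟨C=(((λw. w) 6) + (-2 + 3)); E=∅; A=∅; R=∅⟩
1. ⟨C=((λw. w) 6); E=∅; A=∅; R=[addR]⟩
2. ⟨C=6; E=∅; A=∅; R=[app :: addR]⟩
3. ⟨C=(λw. w); E=∅; A=[6]; R=[addR]⟩
4. ⟨C=w; E={w↦6}; A=∅; R=[addR]⟩
5. ⟨C=(-2 + 3); E=∅; A=∅; R=[addL(6)]⟩
6. ⟨C=-2; E=∅; A=∅; R=[addR :: addL(6)]⟩
7. ⟨C=3; E=∅; A=∅; R=[addL(-2) :: addL(6)]⟩
→ final value 7

Answer: 7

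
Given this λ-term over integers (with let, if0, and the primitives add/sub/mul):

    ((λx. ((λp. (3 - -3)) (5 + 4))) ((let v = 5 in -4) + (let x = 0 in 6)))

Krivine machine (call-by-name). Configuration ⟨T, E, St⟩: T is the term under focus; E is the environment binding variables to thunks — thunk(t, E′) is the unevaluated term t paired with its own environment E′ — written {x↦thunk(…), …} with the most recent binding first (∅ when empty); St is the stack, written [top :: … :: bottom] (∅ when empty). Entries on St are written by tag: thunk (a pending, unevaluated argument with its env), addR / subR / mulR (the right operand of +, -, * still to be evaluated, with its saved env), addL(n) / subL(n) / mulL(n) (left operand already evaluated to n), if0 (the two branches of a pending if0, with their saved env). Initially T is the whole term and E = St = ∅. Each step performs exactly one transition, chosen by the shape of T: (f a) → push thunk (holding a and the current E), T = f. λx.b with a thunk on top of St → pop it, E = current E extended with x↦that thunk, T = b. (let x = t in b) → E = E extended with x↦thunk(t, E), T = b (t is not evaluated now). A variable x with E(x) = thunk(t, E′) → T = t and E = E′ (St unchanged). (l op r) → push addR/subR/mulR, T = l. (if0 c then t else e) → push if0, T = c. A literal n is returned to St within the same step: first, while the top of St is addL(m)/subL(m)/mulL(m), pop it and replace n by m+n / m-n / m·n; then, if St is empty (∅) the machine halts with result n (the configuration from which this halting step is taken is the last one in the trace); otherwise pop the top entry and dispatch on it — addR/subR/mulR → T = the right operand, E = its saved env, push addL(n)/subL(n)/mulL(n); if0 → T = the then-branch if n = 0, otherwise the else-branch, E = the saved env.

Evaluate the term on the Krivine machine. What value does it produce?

Answer: 6

Machine steps:
t=0: ⟨T=((λx. ((λp. (3 - -3)) (5 + 4))) ((let v = 5 in -4) + (let x = 0 in 6))); E=∅; St=∅⟩
t=1: ⟨T=(λx. ((λp. (3 - -3)) (5 + 4))); E=∅; St=[thunk]⟩
t=2: ⟨T=((λp. (3 - -3)) (5 + 4)); E={x↦thunk(((let v = 5 in -4) + (let x = 0 in 6)), ∅)}; St=∅⟩
t=3: ⟨T=(λp. (3 - -3)); E={x↦thunk(((let v = 5 in -4) + (let x = 0 in 6)), ∅)}; St=[thunk]⟩
t=4: ⟨T=(3 - -3); E={p↦thunk((5 + 4), {x↦thunk(((let v = 5 in -4) + (let x = 0 in 6)), ∅)}), x↦thunk(((let v = 5 in -4) + (let x = 0 in 6)), ∅)}; St=∅⟩
t=5: ⟨T=3; E={p↦thunk((5 + 4), {x↦thunk(((let v = 5 in -4) + (let x = 0 in 6)), ∅)}), x↦thunk(((let v = 5 in -4) + (let x = 0 in 6)), ∅)}; St=[subR]⟩
t=6: ⟨T=-3; E={p↦thunk((5 + 4), {x↦thunk(((let v = 5 in -4) + (let x = 0 in 6)), ∅)}), x↦thunk(((let v = 5 in -4) + (let x = 0 in 6)), ∅)}; St=[subL(3)]⟩
→ final value 6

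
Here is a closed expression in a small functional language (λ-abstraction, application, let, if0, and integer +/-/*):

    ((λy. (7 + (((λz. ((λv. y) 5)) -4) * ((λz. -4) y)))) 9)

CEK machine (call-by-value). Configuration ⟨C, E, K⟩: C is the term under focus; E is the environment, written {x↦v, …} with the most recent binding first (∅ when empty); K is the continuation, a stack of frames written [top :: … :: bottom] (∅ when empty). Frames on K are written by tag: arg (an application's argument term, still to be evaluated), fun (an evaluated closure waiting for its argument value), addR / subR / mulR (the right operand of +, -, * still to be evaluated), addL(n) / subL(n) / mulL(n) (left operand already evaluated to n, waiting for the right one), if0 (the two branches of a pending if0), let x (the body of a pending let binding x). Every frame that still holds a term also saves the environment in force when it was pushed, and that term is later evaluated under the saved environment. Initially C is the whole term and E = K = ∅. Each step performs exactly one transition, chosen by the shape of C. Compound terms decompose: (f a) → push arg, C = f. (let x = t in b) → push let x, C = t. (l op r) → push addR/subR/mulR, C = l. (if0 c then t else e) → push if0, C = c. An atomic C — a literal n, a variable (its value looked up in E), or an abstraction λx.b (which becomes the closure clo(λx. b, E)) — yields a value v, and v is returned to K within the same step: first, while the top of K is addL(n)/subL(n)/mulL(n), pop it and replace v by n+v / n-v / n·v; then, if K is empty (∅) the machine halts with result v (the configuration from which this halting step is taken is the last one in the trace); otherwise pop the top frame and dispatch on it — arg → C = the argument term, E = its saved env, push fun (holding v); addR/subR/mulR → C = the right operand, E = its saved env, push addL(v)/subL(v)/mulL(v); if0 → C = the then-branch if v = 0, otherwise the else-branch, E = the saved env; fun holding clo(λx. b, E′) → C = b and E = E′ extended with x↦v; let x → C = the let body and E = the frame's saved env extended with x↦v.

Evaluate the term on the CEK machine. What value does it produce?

step 0: ⟨C=((λy. (7 + (((λz. ((λv. y) 5)) -4) * ((λz. -4) y)))) 9); E=∅; K=∅⟩
step 1: ⟨C=(λy. (7 + (((λz. ((λv. y) 5)) -4) * ((λz. -4) y)))); E=∅; K=[arg]⟩
step 2: ⟨C=9; E=∅; K=[fun]⟩
step 3: ⟨C=(7 + (((λz. ((λv. y) 5)) -4) * ((λz. -4) y))); E={y↦9}; K=∅⟩
step 4: ⟨C=7; E={y↦9}; K=[addR]⟩
step 5: ⟨C=(((λz. ((λv. y) 5)) -4) * ((λz. -4) y)); E={y↦9}; K=[addL(7)]⟩
step 6: ⟨C=((λz. ((λv. y) 5)) -4); E={y↦9}; K=[mulR :: addL(7)]⟩
step 7: ⟨C=(λz. ((λv. y) 5)); E={y↦9}; K=[arg :: mulR :: addL(7)]⟩
step 8: ⟨C=-4; E={y↦9}; K=[fun :: mulR :: addL(7)]⟩
step 9: ⟨C=((λv. y) 5); E={z↦-4, y↦9}; K=[mulR :: addL(7)]⟩
step 10: ⟨C=(λv. y); E={z↦-4, y↦9}; K=[arg :: mulR :: addL(7)]⟩
step 11: ⟨C=5; E={z↦-4, y↦9}; K=[fun :: mulR :: addL(7)]⟩
step 12: ⟨C=y; E={v↦5, z↦-4, y↦9}; K=[mulR :: addL(7)]⟩
step 13: ⟨C=((λz. -4) y); E={y↦9}; K=[mulL(9) :: addL(7)]⟩
step 14: ⟨C=(λz. -4); E={y↦9}; K=[arg :: mulL(9) :: addL(7)]⟩
step 15: ⟨C=y; E={y↦9}; K=[fun :: mulL(9) :: addL(7)]⟩
step 16: ⟨C=-4; E={z↦9, y↦9}; K=[mulL(9) :: addL(7)]⟩
→ final value -29

Answer: -29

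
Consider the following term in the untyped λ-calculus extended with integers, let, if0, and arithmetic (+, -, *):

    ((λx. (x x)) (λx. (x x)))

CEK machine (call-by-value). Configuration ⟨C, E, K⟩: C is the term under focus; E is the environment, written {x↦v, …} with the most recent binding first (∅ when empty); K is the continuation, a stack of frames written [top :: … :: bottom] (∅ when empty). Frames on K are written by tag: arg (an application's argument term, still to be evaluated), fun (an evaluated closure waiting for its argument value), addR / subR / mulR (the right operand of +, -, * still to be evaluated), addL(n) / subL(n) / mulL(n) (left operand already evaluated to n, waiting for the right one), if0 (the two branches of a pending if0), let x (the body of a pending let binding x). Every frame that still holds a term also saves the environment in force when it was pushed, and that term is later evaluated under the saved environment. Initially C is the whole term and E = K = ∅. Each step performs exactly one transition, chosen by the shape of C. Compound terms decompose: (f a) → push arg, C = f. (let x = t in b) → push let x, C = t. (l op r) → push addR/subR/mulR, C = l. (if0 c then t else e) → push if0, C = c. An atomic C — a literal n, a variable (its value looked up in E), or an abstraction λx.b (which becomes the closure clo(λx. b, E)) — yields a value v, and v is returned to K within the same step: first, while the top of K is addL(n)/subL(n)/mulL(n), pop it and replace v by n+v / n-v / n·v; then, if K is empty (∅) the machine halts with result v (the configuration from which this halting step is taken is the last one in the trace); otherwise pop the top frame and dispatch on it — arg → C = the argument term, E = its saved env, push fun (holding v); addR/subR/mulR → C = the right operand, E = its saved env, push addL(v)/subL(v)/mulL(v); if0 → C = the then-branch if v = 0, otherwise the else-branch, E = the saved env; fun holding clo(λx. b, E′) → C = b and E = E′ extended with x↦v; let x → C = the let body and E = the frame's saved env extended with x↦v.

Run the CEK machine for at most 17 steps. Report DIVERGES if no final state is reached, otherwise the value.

[0] <C=((λx. (x x)) (λx. (x x))), E=∅, K=∅>
[1] <C=(λx. (x x)), E=∅, K=[arg]>
[2] <C=(λx. (x x)), E=∅, K=[fun]>
[3] <C=(x x), E={x↦clo(λx. (x x), ∅)}, K=∅>
[4] <C=x, E={x↦clo(λx. (x x), ∅)}, K=[arg]>
[5] <C=x, E={x↦clo(λx. (x x), ∅)}, K=[fun]>
… configuration repeats with period 3 (steps 3–5 recur indefinitely) …

Answer: DIVERGES (no final state within 17 steps)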